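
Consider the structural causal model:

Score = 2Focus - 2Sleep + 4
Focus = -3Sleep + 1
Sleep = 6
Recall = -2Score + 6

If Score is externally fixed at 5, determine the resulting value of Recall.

The intervention breaks the incoming arrows to Score: Score = 2Focus - 2Sleep + 4 no longer applies, and Score = 5.
Recall = -2Score + 6  [with Score=5]  = -4

-4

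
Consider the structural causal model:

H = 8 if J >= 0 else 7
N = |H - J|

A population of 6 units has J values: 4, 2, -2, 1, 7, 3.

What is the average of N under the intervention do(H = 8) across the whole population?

5.5

Under do(H=8), H's equation is replaced by H=8 for every unit. Per-unit N: 4, 6, 10, 7, 1, 5. Mean = 5.5.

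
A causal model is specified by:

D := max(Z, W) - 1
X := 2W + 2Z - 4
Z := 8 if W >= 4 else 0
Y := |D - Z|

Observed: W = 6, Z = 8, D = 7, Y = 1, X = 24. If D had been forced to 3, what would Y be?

The intervention breaks the incoming arrows to D: D := max(Z, W) - 1 no longer applies, and D = 3.
Z = 8 if W >= 4 else 0  [with W=6]  = 8
Y = |D - Z|  [with D=3, Z=8]  = 5

5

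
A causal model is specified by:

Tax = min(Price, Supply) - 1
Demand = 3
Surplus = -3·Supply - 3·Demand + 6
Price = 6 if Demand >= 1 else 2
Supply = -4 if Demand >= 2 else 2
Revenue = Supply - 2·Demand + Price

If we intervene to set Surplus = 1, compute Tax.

do(Surplus=1) replaces the equation Surplus = -3·Supply - 3·Demand + 6 with the constant Surplus = 1.
Since Tax is not a descendant of the intervened variable, it is unaffected.
Price = 6 if Demand >= 1 else 2  [with Demand=3]  = 6
Supply = -4 if Demand >= 2 else 2  [with Demand=3]  = -4
Tax = min(Price, Supply) - 1  [with Price=6, Supply=-4]  = -5

-5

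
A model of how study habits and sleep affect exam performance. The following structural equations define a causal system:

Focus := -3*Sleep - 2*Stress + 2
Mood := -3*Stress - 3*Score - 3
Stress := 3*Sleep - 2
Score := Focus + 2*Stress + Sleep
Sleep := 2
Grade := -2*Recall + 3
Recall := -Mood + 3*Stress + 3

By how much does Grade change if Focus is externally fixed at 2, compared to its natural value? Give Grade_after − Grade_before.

-84

The intervention breaks the incoming arrows to Focus: Focus := -3*Sleep - 2*Stress + 2 no longer applies, and Focus = 2.
Stress = 3*Sleep - 2  [with Sleep=2]  = 4
Score = Focus + 2*Stress + Sleep  [with Focus=2, Stress=4, Sleep=2]  = 12
Mood = -3*Stress - 3*Score - 3  [with Stress=4, Score=12]  = -51
Recall = -Mood + 3*Stress + 3  [with Mood=-51, Stress=4]  = 66
Grade = -2*Recall + 3  [with Recall=66]  = -129
Without intervention: Stress = 3*Sleep - 2  [with Sleep=2]  = 4; Focus = -3*Sleep - 2*Stress + 2  [with Sleep=2, Stress=4]  = -12; Score = Focus + 2*Stress + Sleep  [with Focus=-12, Stress=4, Sleep=2]  = -2; Mood = -3*Stress - 3*Score - 3  [with Stress=4, Score=-2]  = -9; Recall = -Mood + 3*Stress + 3  [with Mood=-9, Stress=4]  = 24; Grade = -2*Recall + 3  [with Recall=24]  = -45.
Change = -129 − (-45) = -84.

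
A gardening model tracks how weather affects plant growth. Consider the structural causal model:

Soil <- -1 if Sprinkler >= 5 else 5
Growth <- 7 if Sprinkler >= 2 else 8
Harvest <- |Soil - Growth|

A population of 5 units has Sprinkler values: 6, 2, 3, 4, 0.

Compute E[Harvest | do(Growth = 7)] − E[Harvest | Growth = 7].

The intervention sets Growth=7 in all 5 units regardless of Sprinkler. Recomputing Harvest per unit gives 8, 2, 2, 2, 2; average 3.2.
Conditioning on Growth=7 selects the 4 unit(s) with Sprinkler ∈ {6, 2, 3, 4}. Their Harvest values: 8, 2, 2, 2. Mean = 3.5.
Difference = 3.2 − 3.5 = -0.3.

-0.3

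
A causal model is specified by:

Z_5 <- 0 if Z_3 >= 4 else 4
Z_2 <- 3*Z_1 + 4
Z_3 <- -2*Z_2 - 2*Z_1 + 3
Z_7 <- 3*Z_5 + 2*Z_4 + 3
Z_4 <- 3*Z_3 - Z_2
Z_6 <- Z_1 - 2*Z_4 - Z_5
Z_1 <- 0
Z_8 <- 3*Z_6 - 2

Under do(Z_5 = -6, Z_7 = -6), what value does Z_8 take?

130

Under do(Z_5 = -6, Z_7 = -6), each intervened variable's structural equation is replaced by its fixed value.
Z_2 = 3*Z_1 + 4  [with Z_1=0]  = 4
Z_3 = -2*Z_2 - 2*Z_1 + 3  [with Z_2=4, Z_1=0]  = -5
Z_4 = 3*Z_3 - Z_2  [with Z_3=-5, Z_2=4]  = -19
Z_6 = Z_1 - 2*Z_4 - Z_5  [with Z_1=0, Z_4=-19, Z_5=-6]  = 44
Z_8 = 3*Z_6 - 2  [with Z_6=44]  = 130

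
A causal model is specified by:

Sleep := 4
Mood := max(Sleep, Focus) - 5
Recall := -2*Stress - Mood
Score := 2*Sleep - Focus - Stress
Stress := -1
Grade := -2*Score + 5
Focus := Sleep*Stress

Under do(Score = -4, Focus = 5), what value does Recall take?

The joint intervention fixes Score = -4, Focus = 5, removing each variable's own equation.
Mood = max(Sleep, Focus) - 5  [with Sleep=4, Focus=5]  = 0
Recall = -2*Stress - Mood  [with Stress=-1, Mood=0]  = 2

2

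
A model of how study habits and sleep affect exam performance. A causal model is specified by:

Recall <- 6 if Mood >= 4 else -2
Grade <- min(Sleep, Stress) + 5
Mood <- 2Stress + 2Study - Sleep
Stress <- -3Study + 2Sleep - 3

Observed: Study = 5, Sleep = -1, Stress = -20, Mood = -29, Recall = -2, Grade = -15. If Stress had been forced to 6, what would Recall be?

do(Stress=6) replaces the equation Stress <- -3Study + 2Sleep - 3 with the constant Stress = 6.
Mood = 2Stress + 2Study - Sleep  [with Stress=6, Study=5, Sleep=-1]  = 23
Recall = 6 if Mood >= 4 else -2  [with Mood=23]  = 6

6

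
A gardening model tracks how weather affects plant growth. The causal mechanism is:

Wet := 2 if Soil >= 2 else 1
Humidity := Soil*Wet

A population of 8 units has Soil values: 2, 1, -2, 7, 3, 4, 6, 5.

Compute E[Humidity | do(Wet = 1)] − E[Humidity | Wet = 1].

Under do(Wet=1), Wet's equation is replaced by Wet=1 for every unit. Per-unit Humidity: 2, 1, -2, 7, 3, 4, 6, 5. Mean = 3.25.
Conditioning on Wet=1 selects the 2 unit(s) with Soil ∈ {1, -2}. Their Humidity values: 1, -2. Mean = -0.5.
Difference = 3.25 − (-0.5) = 3.75.

3.75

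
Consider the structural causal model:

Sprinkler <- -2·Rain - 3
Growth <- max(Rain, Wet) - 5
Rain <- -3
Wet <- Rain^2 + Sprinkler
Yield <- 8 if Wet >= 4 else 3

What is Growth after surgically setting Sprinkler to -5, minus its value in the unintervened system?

-8

Under do(Sprinkler=-5), the mechanism Sprinkler <- -2·Rain - 3 is discarded; Sprinkler is fixed at -5.
Wet = Rain^2 + Sprinkler  [with Rain=-3, Sprinkler=-5]  = 4
Growth = max(Rain, Wet) - 5  [with Rain=-3, Wet=4]  = -1
Without intervention: Sprinkler = -2·Rain - 3  [with Rain=-3]  = 3; Wet = Rain^2 + Sprinkler  [with Rain=-3, Sprinkler=3]  = 12; Growth = max(Rain, Wet) - 5  [with Rain=-3, Wet=12]  = 7.
Change = -1 − 7 = -8.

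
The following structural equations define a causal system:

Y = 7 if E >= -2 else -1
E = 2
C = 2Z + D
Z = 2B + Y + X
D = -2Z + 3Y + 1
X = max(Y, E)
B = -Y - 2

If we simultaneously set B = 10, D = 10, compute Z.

Setting B = 10, D = 10 by intervention discards those variables' equations.
Y = 7 if E >= -2 else -1  [with E=2]  = 7
X = max(Y, E)  [with Y=7, E=2]  = 7
Z = 2B + Y + X  [with B=10, Y=7, X=7]  = 34

34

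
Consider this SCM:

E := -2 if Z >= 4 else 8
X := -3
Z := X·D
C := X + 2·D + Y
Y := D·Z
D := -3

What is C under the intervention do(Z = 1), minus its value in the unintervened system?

24

The intervention breaks the incoming arrows to Z: Z := X·D no longer applies, and Z = 1.
Y = D·Z  [with D=-3, Z=1]  = -3
C = X + 2·D + Y  [with X=-3, D=-3, Y=-3]  = -12
Without intervention: Z = X·D  [with X=-3, D=-3]  = 9; Y = D·Z  [with D=-3, Z=9]  = -27; C = X + 2·D + Y  [with X=-3, D=-3, Y=-27]  = -36.
Change = -12 − (-36) = 24.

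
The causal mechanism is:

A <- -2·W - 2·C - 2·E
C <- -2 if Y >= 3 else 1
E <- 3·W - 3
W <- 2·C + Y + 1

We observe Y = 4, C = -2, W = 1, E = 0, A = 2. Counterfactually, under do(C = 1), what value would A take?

do(C=1) replaces the equation C <- -2 if Y >= 3 else 1 with the constant C = 1.
W = 2·C + Y + 1  [with C=1, Y=4]  = 7
E = 3·W - 3  [with W=7]  = 18
A = -2·W - 2·C - 2·E  [with W=7, C=1, E=18]  = -52

-52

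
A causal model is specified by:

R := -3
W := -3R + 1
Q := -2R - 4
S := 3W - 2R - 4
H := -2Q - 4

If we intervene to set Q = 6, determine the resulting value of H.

do(Q=6) replaces the equation Q := -2R - 4 with the constant Q = 6.
H = -2Q - 4  [with Q=6]  = -16

-16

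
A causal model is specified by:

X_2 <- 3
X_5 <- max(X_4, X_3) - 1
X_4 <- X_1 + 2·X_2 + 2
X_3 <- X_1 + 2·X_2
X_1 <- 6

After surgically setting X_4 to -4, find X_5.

11

Intervening sets X_4 = -4 and removes its equation (X_4 <- X_1 + 2·X_2 + 2).
X_3 = X_1 + 2·X_2  [with X_1=6, X_2=3]  = 12
X_5 = max(X_4, X_3) - 1  [with X_4=-4, X_3=12]  = 11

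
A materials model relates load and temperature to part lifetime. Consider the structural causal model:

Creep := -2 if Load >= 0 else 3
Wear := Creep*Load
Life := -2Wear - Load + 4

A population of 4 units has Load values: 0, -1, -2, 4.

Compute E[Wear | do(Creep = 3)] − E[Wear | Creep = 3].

5.25

Every unit gets Creep=3 under the intervention. Wear values become 0, -3, -6, 12; E[Wear|do(Creep=3)] = 0.75.
Observing Creep=3 restricts to units where Creep's equation naturally yields 3: Load ∈ {-1, -2}. In that subpopulation Wear = -3, -6, mean -4.5.
Difference = 0.75 − (-4.5) = 5.25.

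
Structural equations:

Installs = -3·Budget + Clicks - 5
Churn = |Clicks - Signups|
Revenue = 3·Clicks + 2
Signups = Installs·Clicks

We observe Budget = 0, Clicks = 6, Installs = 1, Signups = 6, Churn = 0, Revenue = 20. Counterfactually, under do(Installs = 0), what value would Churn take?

6

do(Installs=0) replaces the equation Installs = -3·Budget + Clicks - 5 with the constant Installs = 0.
Signups = Installs·Clicks  [with Installs=0, Clicks=6]  = 0
Churn = |Clicks - Signups|  [with Clicks=6, Signups=0]  = 6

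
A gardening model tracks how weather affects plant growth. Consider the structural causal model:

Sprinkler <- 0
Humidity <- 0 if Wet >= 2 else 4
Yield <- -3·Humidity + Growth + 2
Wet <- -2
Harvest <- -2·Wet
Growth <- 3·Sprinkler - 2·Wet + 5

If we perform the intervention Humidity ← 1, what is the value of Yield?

8

Intervening sets Humidity = 1 and removes its equation (Humidity <- 0 if Wet >= 2 else 4).
Growth = 3·Sprinkler - 2·Wet + 5  [with Sprinkler=0, Wet=-2]  = 9
Yield = -3·Humidity + Growth + 2  [with Humidity=1, Growth=9]  = 8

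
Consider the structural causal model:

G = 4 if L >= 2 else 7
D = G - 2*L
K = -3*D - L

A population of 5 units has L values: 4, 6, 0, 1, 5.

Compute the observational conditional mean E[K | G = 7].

-18.5

Conditioning on G=7 selects the 2 unit(s) with L ∈ {0, 1}. Their K values: -21, -16. Mean = -18.5.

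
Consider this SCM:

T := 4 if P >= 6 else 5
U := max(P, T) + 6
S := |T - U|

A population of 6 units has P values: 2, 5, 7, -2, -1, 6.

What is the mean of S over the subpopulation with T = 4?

Conditioning on T=4 selects the 2 unit(s) with P ∈ {7, 6}. Their S values: 9, 8. Mean = 8.5.

8.5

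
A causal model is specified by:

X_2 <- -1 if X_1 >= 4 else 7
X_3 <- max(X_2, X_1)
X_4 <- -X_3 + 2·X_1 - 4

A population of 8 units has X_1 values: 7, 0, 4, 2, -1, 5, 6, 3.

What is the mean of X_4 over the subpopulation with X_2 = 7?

Conditioning on X_2=7 selects the 4 unit(s) with X_1 ∈ {0, 2, -1, 3}. Their X_4 values: -11, -7, -13, -5. Mean = -9.

-9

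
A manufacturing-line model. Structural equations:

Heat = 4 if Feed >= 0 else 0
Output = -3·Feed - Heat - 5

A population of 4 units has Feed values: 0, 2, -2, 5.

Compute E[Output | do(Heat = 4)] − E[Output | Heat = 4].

do(Heat=4) breaks Heat's dependence on Feed. With Heat=4 fixed, Output across the units is -9, -15, -3, -24, mean -12.75.
E[Output|Heat=4] averages over only the 3 units with Heat=4 (Feed = 0, 2, 5): Output = -9, -15, -24, mean -16.
Difference = -12.75 − (-16) = 3.25.

3.25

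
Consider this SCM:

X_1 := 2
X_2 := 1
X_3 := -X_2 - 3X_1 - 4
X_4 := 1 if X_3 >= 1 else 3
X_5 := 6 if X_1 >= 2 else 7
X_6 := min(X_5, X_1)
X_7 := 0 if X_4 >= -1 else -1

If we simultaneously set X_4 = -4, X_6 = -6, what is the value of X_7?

Setting X_4 = -4, X_6 = -6 by intervention discards those variables' equations.
X_7 = 0 if X_4 >= -1 else -1  [with X_4=-4]  = -1

-1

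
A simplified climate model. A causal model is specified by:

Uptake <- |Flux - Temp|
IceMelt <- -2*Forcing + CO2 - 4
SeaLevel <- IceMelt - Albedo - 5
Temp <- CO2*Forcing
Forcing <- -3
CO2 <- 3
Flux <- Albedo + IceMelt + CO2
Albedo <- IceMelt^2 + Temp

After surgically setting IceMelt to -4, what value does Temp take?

-9

Under do(IceMelt=-4), the mechanism IceMelt <- -2*Forcing + CO2 - 4 is discarded; IceMelt is fixed at -4.
Since Temp is not a descendant of the intervened variable, it is unaffected.
Temp = CO2*Forcing  [with CO2=3, Forcing=-3]  = -9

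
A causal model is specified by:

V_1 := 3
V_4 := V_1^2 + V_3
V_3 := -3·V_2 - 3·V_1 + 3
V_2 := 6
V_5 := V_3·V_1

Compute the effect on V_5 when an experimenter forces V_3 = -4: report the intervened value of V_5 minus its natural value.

60

do(V_3=-4) replaces the equation V_3 := -3·V_2 - 3·V_1 + 3 with the constant V_3 = -4.
V_5 = V_3·V_1  [with V_3=-4, V_1=3]  = -12
Without intervention: V_3 = -3·V_2 - 3·V_1 + 3  [with V_2=6, V_1=3]  = -24; V_5 = V_3·V_1  [with V_3=-24, V_1=3]  = -72.
Change = -12 − (-72) = 60.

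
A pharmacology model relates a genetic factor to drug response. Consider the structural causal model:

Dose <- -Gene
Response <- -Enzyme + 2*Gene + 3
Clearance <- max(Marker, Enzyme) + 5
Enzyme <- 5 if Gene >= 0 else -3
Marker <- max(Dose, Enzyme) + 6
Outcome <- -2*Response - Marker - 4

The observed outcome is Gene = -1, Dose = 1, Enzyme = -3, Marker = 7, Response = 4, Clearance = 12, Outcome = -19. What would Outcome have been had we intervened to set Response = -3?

Under do(Response=-3), the mechanism Response <- -Enzyme + 2*Gene + 3 is discarded; Response is fixed at -3.
Dose = -Gene  [with Gene=-1]  = 1
Enzyme = 5 if Gene >= 0 else -3  [with Gene=-1]  = -3
Marker = max(Dose, Enzyme) + 6  [with Dose=1, Enzyme=-3]  = 7
Outcome = -2*Response - Marker - 4  [with Response=-3, Marker=7]  = -5

-5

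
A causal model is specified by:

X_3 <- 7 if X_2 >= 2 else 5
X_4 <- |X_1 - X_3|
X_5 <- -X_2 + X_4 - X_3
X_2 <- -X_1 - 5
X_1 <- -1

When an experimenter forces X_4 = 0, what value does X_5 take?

-1

Intervening sets X_4 = 0 and removes its equation (X_4 <- |X_1 - X_3|).
X_2 = -X_1 - 5  [with X_1=-1]  = -4
X_3 = 7 if X_2 >= 2 else 5  [with X_2=-4]  = 5
X_5 = -X_2 + X_4 - X_3  [with X_2=-4, X_4=0, X_3=5]  = -1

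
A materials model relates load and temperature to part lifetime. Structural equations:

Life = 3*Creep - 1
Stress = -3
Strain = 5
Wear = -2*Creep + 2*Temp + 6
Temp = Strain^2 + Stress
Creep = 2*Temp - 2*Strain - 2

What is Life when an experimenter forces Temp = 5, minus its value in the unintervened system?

The intervention breaks the incoming arrows to Temp: Temp = Strain^2 + Stress no longer applies, and Temp = 5.
Creep = 2*Temp - 2*Strain - 2  [with Temp=5, Strain=5]  = -2
Life = 3*Creep - 1  [with Creep=-2]  = -7
Without intervention: Temp = Strain^2 + Stress  [with Strain=5, Stress=-3]  = 22; Creep = 2*Temp - 2*Strain - 2  [with Temp=22, Strain=5]  = 32; Life = 3*Creep - 1  [with Creep=32]  = 95.
Change = -7 − 95 = -102.

-102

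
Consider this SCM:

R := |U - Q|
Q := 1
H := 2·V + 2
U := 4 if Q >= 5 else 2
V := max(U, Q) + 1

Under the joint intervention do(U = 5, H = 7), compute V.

6

Under do(U = 5, H = 7), each intervened variable's structural equation is replaced by its fixed value.
V = max(U, Q) + 1  [with U=5, Q=1]  = 6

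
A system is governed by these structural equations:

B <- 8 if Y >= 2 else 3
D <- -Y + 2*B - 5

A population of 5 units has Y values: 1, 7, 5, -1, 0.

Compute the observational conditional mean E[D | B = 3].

1

E[D|B=3] averages over only the 3 units with B=3 (Y = 1, -1, 0): D = 0, 2, 1, mean 1.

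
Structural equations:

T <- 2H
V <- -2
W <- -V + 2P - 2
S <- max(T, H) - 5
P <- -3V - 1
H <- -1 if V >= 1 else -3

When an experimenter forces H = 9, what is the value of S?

13

Under do(H=9), the mechanism H <- -1 if V >= 1 else -3 is discarded; H is fixed at 9.
T = 2H  [with H=9]  = 18
S = max(T, H) - 5  [with T=18, H=9]  = 13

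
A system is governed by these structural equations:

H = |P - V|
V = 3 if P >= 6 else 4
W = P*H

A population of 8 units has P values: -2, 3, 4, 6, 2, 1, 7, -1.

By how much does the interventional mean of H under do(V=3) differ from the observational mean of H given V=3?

-1

Under do(V=3), V's equation is replaced by V=3 for every unit. Per-unit H: 5, 0, 1, 3, 1, 2, 4, 4. Mean = 2.5.
Observing V=3 restricts to units where V's equation naturally yields 3: P ∈ {6, 7}. In that subpopulation H = 3, 4, mean 3.5.
Difference = 2.5 − 3.5 = -1.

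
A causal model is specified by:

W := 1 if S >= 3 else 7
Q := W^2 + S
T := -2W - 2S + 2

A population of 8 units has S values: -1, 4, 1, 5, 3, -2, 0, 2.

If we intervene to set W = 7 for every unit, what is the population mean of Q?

Under do(W=7), W's equation is replaced by W=7 for every unit. Per-unit Q: 48, 53, 50, 54, 52, 47, 49, 51. Mean = 50.5.

50.5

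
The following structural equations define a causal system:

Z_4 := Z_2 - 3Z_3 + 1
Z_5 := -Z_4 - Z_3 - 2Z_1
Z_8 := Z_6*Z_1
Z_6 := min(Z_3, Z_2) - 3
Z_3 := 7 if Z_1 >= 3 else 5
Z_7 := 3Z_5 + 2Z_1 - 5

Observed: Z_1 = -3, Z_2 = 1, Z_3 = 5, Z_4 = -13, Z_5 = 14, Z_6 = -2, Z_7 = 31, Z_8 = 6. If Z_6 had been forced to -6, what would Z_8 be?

18

Intervening sets Z_6 = -6 and removes its equation (Z_6 := min(Z_3, Z_2) - 3).
Z_8 = Z_6*Z_1  [with Z_6=-6, Z_1=-3]  = 18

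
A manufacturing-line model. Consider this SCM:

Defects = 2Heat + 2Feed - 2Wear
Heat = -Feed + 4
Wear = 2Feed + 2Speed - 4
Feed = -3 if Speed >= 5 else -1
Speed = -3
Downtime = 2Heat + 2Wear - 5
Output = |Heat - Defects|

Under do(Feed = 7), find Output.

3

Under do(Feed=7), the mechanism Feed = -3 if Speed >= 5 else -1 is discarded; Feed is fixed at 7.
Heat = -Feed + 4  [with Feed=7]  = -3
Wear = 2Feed + 2Speed - 4  [with Feed=7, Speed=-3]  = 4
Defects = 2Heat + 2Feed - 2Wear  [with Heat=-3, Feed=7, Wear=4]  = 0
Output = |Heat - Defects|  [with Heat=-3, Defects=0]  = 3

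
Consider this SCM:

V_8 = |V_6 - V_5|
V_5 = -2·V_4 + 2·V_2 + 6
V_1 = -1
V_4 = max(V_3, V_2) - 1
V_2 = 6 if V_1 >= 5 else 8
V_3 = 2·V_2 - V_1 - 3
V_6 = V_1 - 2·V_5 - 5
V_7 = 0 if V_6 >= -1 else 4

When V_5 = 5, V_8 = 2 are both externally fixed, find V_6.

The joint intervention fixes V_5 = 5, V_8 = 2, removing each variable's own equation.
V_6 = V_1 - 2·V_5 - 5  [with V_1=-1, V_5=5]  = -16

-16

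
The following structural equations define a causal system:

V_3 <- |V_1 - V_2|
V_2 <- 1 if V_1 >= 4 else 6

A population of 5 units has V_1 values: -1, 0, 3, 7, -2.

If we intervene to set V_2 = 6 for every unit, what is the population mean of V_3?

5

Every unit gets V_2=6 under the intervention. V_3 values become 7, 6, 3, 1, 8; E[V_3|do(V_2=6)] = 5.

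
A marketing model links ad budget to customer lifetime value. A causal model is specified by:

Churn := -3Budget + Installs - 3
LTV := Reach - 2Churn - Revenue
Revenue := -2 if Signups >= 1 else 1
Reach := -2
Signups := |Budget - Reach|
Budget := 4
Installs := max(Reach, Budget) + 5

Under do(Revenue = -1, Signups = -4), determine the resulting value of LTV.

11

Under do(Revenue = -1, Signups = -4), each intervened variable's structural equation is replaced by its fixed value.
Installs = max(Reach, Budget) + 5  [with Reach=-2, Budget=4]  = 9
Churn = -3Budget + Installs - 3  [with Budget=4, Installs=9]  = -6
LTV = Reach - 2Churn - Revenue  [with Reach=-2, Churn=-6, Revenue=-1]  = 11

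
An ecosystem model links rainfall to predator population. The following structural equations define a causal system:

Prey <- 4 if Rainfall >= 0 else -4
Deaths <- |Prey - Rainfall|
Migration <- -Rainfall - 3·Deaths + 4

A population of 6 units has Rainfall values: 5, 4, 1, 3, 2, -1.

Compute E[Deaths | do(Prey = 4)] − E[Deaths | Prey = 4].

0.6

The intervention sets Prey=4 in all 6 units regardless of Rainfall. Recomputing Deaths per unit gives 1, 0, 3, 1, 2, 5; average 2.
E[Deaths|Prey=4] averages over only the 5 units with Prey=4 (Rainfall = 5, 4, 1, 3, 2): Deaths = 1, 0, 3, 1, 2, mean 1.4.
Difference = 2 − 1.4 = 0.6.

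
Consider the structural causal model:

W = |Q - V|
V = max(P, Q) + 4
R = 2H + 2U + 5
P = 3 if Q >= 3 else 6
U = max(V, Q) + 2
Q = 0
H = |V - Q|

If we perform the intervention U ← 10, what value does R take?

45

The intervention breaks the incoming arrows to U: U = max(V, Q) + 2 no longer applies, and U = 10.
P = 3 if Q >= 3 else 6  [with Q=0]  = 6
V = max(P, Q) + 4  [with P=6, Q=0]  = 10
H = |V - Q|  [with V=10, Q=0]  = 10
R = 2H + 2U + 5  [with H=10, U=10]  = 45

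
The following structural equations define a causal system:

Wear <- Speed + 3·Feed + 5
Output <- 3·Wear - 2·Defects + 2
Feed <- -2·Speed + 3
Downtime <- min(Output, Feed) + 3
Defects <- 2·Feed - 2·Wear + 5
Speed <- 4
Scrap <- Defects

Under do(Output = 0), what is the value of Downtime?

-2

Intervening sets Output = 0 and removes its equation (Output <- 3·Wear - 2·Defects + 2).
Feed = -2·Speed + 3  [with Speed=4]  = -5
Downtime = min(Output, Feed) + 3  [with Output=0, Feed=-5]  = -2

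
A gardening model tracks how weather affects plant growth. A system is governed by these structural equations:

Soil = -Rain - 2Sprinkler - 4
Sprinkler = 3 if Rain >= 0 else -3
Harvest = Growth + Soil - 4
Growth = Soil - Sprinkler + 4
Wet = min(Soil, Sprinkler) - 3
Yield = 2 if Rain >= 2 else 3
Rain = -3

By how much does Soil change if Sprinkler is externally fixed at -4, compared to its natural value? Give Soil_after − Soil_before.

2

The intervention breaks the incoming arrows to Sprinkler: Sprinkler = 3 if Rain >= 0 else -3 no longer applies, and Sprinkler = -4.
Soil = -Rain - 2Sprinkler - 4  [with Rain=-3, Sprinkler=-4]  = 7
Without intervention: Sprinkler = 3 if Rain >= 0 else -3  [with Rain=-3]  = -3; Soil = -Rain - 2Sprinkler - 4  [with Rain=-3, Sprinkler=-3]  = 5.
Change = 7 − 5 = 2.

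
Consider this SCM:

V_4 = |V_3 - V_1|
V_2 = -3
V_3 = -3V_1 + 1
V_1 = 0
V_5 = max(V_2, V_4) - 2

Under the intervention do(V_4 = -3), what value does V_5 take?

Intervening sets V_4 = -3 and removes its equation (V_4 = |V_3 - V_1|).
V_5 = max(V_2, V_4) - 2  [with V_2=-3, V_4=-3]  = -5

-5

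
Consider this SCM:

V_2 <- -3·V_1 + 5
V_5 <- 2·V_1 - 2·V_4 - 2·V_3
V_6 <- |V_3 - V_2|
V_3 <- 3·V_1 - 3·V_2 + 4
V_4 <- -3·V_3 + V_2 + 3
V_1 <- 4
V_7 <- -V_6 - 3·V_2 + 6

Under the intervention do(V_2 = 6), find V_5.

-18

do(V_2=6) replaces the equation V_2 <- -3·V_1 + 5 with the constant V_2 = 6.
V_3 = 3·V_1 - 3·V_2 + 4  [with V_1=4, V_2=6]  = -2
V_4 = -3·V_3 + V_2 + 3  [with V_3=-2, V_2=6]  = 15
V_5 = 2·V_1 - 2·V_4 - 2·V_3  [with V_1=4, V_4=15, V_3=-2]  = -18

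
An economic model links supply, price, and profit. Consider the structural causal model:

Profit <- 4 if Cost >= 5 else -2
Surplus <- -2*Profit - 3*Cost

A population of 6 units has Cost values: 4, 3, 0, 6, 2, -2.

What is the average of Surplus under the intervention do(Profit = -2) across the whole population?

-2.5

do(Profit=-2) breaks Profit's dependence on Cost. With Profit=-2 fixed, Surplus across the units is -8, -5, 4, -14, -2, 10, mean -2.5.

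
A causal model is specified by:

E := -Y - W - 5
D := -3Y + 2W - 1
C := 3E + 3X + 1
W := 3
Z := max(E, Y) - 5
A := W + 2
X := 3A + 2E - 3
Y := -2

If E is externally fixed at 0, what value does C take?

The intervention breaks the incoming arrows to E: E := -Y - W - 5 no longer applies, and E = 0.
A = W + 2  [with W=3]  = 5
X = 3A + 2E - 3  [with A=5, E=0]  = 12
C = 3E + 3X + 1  [with E=0, X=12]  = 37

37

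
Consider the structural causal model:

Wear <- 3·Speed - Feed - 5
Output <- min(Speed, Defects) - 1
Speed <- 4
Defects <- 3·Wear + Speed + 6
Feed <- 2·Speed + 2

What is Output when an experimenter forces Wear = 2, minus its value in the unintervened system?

3

do(Wear=2) replaces the equation Wear <- 3·Speed - Feed - 5 with the constant Wear = 2.
Defects = 3·Wear + Speed + 6  [with Wear=2, Speed=4]  = 16
Output = min(Speed, Defects) - 1  [with Speed=4, Defects=16]  = 3
Without intervention: Feed = 2·Speed + 2  [with Speed=4]  = 10; Wear = 3·Speed - Feed - 5  [with Speed=4, Feed=10]  = -3; Defects = 3·Wear + Speed + 6  [with Wear=-3, Speed=4]  = 1; Output = min(Speed, Defects) - 1  [with Speed=4, Defects=1]  = 0.
Change = 3 − 0 = 3.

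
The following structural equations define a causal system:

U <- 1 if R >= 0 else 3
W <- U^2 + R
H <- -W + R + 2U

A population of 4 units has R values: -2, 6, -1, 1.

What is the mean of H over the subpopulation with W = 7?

Observing W=7 restricts to units where W's equation naturally yields 7: R ∈ {-2, 6}. In that subpopulation H = -3, 1, mean -1.

-1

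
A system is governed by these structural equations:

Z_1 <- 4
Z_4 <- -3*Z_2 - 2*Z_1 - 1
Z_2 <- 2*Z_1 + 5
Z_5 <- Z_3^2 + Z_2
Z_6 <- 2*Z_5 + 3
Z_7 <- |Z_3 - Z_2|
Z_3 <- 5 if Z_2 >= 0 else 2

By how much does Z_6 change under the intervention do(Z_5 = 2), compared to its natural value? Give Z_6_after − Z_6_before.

The intervention breaks the incoming arrows to Z_5: Z_5 <- Z_3^2 + Z_2 no longer applies, and Z_5 = 2.
Z_6 = 2*Z_5 + 3  [with Z_5=2]  = 7
Without intervention: Z_2 = 2*Z_1 + 5  [with Z_1=4]  = 13; Z_3 = 5 if Z_2 >= 0 else 2  [with Z_2=13]  = 5; Z_5 = Z_3^2 + Z_2  [with Z_3=5, Z_2=13]  = 38; Z_6 = 2*Z_5 + 3  [with Z_5=38]  = 79.
Change = 7 − 79 = -72.

-72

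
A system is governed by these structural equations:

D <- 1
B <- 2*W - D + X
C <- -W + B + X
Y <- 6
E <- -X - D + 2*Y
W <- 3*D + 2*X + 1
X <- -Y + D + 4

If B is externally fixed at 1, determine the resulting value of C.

-2

The intervention breaks the incoming arrows to B: B <- 2*W - D + X no longer applies, and B = 1.
X = -Y + D + 4  [with Y=6, D=1]  = -1
W = 3*D + 2*X + 1  [with D=1, X=-1]  = 2
C = -W + B + X  [with W=2, B=1, X=-1]  = -2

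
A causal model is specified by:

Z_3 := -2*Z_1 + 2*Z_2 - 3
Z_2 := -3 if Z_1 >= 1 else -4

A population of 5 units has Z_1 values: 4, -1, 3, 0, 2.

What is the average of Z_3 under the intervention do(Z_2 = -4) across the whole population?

Under do(Z_2=-4), Z_2's equation is replaced by Z_2=-4 for every unit. Per-unit Z_3: -19, -9, -17, -11, -15. Mean = -14.2.

-14.2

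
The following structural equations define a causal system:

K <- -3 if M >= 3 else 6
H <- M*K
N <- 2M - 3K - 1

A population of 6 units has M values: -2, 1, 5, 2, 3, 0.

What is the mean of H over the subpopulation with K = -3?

-12

E[H|K=-3] averages over only the 2 units with K=-3 (M = 5, 3): H = -15, -9, mean -12.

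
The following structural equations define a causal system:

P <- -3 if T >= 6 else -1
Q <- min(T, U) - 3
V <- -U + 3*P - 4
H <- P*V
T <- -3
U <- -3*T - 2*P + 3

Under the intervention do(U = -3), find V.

The intervention breaks the incoming arrows to U: U <- -3*T - 2*P + 3 no longer applies, and U = -3.
P = -3 if T >= 6 else -1  [with T=-3]  = -1
V = -U + 3*P - 4  [with U=-3, P=-1]  = -4

-4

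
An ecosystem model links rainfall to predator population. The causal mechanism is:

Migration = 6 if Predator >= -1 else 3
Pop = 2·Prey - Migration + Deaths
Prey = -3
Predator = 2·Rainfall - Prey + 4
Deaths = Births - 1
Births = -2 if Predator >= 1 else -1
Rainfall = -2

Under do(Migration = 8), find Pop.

-17

Intervening sets Migration = 8 and removes its equation (Migration = 6 if Predator >= -1 else 3).
Predator = 2·Rainfall - Prey + 4  [with Rainfall=-2, Prey=-3]  = 3
Births = -2 if Predator >= 1 else -1  [with Predator=3]  = -2
Deaths = Births - 1  [with Births=-2]  = -3
Pop = 2·Prey - Migration + Deaths  [with Prey=-3, Migration=8, Deaths=-3]  = -17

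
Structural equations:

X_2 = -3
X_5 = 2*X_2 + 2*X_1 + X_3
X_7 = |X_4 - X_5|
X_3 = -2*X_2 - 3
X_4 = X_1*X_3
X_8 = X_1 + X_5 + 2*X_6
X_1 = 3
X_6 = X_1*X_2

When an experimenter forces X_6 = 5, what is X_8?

16

Intervening sets X_6 = 5 and removes its equation (X_6 = X_1*X_2).
X_3 = -2*X_2 - 3  [with X_2=-3]  = 3
X_5 = 2*X_2 + 2*X_1 + X_3  [with X_2=-3, X_1=3, X_3=3]  = 3
X_8 = X_1 + X_5 + 2*X_6  [with X_1=3, X_5=3, X_6=5]  = 16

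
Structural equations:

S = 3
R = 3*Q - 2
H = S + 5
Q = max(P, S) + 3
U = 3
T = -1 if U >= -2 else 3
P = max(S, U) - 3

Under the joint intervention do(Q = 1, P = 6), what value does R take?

The joint intervention fixes Q = 1, P = 6, removing each variable's own equation.
R = 3*Q - 2  [with Q=1]  = 1

1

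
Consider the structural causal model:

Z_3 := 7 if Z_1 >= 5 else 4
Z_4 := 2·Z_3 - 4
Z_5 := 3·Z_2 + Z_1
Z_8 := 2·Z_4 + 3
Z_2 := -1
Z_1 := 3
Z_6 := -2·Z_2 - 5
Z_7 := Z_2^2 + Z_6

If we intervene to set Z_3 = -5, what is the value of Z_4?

-14

The intervention breaks the incoming arrows to Z_3: Z_3 := 7 if Z_1 >= 5 else 4 no longer applies, and Z_3 = -5.
Z_4 = 2·Z_3 - 4  [with Z_3=-5]  = -14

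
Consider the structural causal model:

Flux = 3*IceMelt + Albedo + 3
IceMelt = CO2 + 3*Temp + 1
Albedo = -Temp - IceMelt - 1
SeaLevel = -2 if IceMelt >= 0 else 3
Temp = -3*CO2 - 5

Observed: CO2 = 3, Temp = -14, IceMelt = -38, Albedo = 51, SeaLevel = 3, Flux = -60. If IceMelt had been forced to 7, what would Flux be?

30

The intervention breaks the incoming arrows to IceMelt: IceMelt = CO2 + 3*Temp + 1 no longer applies, and IceMelt = 7.
Temp = -3*CO2 - 5  [with CO2=3]  = -14
Albedo = -Temp - IceMelt - 1  [with Temp=-14, IceMelt=7]  = 6
Flux = 3*IceMelt + Albedo + 3  [with IceMelt=7, Albedo=6]  = 30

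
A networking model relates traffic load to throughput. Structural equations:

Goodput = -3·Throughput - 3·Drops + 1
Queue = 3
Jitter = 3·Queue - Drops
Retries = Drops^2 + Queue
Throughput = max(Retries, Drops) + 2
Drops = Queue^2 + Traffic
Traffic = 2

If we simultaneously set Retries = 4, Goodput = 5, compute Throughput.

13

The joint intervention fixes Retries = 4, Goodput = 5, removing each variable's own equation.
Drops = Queue^2 + Traffic  [with Queue=3, Traffic=2]  = 11
Throughput = max(Retries, Drops) + 2  [with Retries=4, Drops=11]  = 13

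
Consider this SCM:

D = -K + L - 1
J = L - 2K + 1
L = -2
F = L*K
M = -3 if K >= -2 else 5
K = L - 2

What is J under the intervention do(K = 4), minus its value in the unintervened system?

do(K=4) replaces the equation K = L - 2 with the constant K = 4.
J = L - 2K + 1  [with L=-2, K=4]  = -9
Without intervention: K = L - 2  [with L=-2]  = -4; J = L - 2K + 1  [with L=-2, K=-4]  = 7.
Change = -9 − 7 = -16.

-16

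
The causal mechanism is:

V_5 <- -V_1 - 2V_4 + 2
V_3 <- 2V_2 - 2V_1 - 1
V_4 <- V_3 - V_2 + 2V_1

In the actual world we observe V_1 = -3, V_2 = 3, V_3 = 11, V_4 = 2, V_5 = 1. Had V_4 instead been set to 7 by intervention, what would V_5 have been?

Intervening sets V_4 = 7 and removes its equation (V_4 <- V_3 - V_2 + 2V_1).
V_5 = -V_1 - 2V_4 + 2  [with V_1=-3, V_4=7]  = -9

-9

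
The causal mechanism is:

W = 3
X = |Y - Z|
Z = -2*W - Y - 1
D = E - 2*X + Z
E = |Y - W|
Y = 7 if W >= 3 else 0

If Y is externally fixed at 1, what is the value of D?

-24

Under do(Y=1), the mechanism Y = 7 if W >= 3 else 0 is discarded; Y is fixed at 1.
Z = -2*W - Y - 1  [with W=3, Y=1]  = -8
E = |Y - W|  [with Y=1, W=3]  = 2
X = |Y - Z|  [with Y=1, Z=-8]  = 9
D = E - 2*X + Z  [with E=2, X=9, Z=-8]  = -24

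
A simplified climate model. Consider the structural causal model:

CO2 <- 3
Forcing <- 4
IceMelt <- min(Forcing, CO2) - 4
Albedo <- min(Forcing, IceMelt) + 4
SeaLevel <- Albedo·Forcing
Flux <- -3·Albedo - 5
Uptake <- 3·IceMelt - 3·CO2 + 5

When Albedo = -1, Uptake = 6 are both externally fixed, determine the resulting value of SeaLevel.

-4

Setting Albedo = -1, Uptake = 6 by intervention discards those variables' equations.
SeaLevel = Albedo·Forcing  [with Albedo=-1, Forcing=4]  = -4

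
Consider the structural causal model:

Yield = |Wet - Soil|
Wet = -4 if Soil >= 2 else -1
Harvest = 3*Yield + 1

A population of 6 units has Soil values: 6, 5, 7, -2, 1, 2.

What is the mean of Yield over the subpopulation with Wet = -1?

Observing Wet=-1 restricts to units where Wet's equation naturally yields -1: Soil ∈ {-2, 1}. In that subpopulation Yield = 1, 2, mean 1.5.

1.5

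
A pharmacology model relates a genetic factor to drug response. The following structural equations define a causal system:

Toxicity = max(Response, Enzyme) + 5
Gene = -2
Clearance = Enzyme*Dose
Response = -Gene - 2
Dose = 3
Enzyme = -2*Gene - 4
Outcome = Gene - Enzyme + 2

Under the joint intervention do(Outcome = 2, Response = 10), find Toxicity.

Under do(Outcome = 2, Response = 10), each intervened variable's structural equation is replaced by its fixed value.
Enzyme = -2*Gene - 4  [with Gene=-2]  = 0
Toxicity = max(Response, Enzyme) + 5  [with Response=10, Enzyme=0]  = 15

15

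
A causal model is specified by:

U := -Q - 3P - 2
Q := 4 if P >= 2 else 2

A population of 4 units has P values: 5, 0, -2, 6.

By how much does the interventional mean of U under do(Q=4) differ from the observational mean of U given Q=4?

9.75

Under do(Q=4), Q's equation is replaced by Q=4 for every unit. Per-unit U: -21, -6, 0, -24. Mean = -12.75.
E[U|Q=4] averages over only the 2 units with Q=4 (P = 5, 6): U = -21, -24, mean -22.5.
Difference = -12.75 − (-22.5) = 9.75.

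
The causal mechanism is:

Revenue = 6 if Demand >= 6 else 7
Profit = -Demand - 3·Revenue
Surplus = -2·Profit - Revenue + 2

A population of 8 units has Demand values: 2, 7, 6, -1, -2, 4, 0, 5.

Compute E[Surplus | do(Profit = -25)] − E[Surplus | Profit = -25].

do(Profit=-25) breaks Profit's dependence on Demand. With Profit=-25 fixed, Surplus across the units is 45, 46, 46, 45, 45, 45, 45, 45, mean 45.25.
Conditioning on Profit=-25 selects the 2 unit(s) with Demand ∈ {7, 4}. Their Surplus values: 46, 45. Mean = 45.5.
Difference = 45.25 − 45.5 = -0.25.

-0.25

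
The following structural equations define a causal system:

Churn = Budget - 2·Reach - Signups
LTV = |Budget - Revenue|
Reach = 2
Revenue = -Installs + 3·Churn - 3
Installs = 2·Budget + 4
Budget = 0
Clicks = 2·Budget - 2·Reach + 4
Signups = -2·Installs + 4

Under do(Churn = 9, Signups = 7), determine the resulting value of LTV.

20

Under do(Churn = 9, Signups = 7), each intervened variable's structural equation is replaced by its fixed value.
Installs = 2·Budget + 4  [with Budget=0]  = 4
Revenue = -Installs + 3·Churn - 3  [with Installs=4, Churn=9]  = 20
LTV = |Budget - Revenue|  [with Budget=0, Revenue=20]  = 20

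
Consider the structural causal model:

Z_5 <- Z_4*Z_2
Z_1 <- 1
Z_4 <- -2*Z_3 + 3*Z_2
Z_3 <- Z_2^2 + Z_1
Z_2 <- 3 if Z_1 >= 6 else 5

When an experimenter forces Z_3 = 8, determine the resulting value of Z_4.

-1

The intervention breaks the incoming arrows to Z_3: Z_3 <- Z_2^2 + Z_1 no longer applies, and Z_3 = 8.
Z_2 = 3 if Z_1 >= 6 else 5  [with Z_1=1]  = 5
Z_4 = -2*Z_3 + 3*Z_2  [with Z_3=8, Z_2=5]  = -1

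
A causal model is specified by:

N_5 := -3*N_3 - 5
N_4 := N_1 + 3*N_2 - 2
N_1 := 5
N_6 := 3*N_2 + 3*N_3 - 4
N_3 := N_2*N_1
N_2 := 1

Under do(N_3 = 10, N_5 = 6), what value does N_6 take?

29

Setting N_3 = 10, N_5 = 6 by intervention discards those variables' equations.
N_6 = 3*N_2 + 3*N_3 - 4  [with N_2=1, N_3=10]  = 29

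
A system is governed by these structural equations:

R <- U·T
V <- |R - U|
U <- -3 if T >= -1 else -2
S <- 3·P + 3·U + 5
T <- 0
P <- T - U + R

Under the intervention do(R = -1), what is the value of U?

-3

Under do(R=-1), the mechanism R <- U·T is discarded; R is fixed at -1.
Since U is not a descendant of the intervened variable, it is unaffected.
U = -3 if T >= -1 else -2  [with T=0]  = -3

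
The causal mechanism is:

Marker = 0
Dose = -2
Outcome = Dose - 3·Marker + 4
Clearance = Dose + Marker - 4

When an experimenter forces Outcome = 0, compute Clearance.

-6

Under do(Outcome=0), the mechanism Outcome = Dose - 3·Marker + 4 is discarded; Outcome is fixed at 0.
Since Clearance is not a descendant of the intervened variable, it is unaffected.
Clearance = Dose + Marker - 4  [with Dose=-2, Marker=0]  = -6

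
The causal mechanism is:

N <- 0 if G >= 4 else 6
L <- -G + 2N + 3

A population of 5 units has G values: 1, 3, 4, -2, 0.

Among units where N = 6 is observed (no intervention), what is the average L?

E[L|N=6] averages over only the 4 units with N=6 (G = 1, 3, -2, 0): L = 14, 12, 17, 15, mean 14.5.

14.5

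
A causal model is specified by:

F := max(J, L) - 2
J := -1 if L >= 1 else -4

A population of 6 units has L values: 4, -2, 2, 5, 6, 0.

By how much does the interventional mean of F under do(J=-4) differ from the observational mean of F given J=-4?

3.5

do(J=-4) breaks J's dependence on L. With J=-4 fixed, F across the units is 2, -4, 0, 3, 4, -2, mean 0.5.
E[F|J=-4] averages over only the 2 units with J=-4 (L = -2, 0): F = -4, -2, mean -3.
Difference = 0.5 − (-3) = 3.5.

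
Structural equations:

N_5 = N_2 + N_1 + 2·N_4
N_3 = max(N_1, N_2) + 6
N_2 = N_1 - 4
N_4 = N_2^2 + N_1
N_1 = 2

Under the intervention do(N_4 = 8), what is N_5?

16

Intervening sets N_4 = 8 and removes its equation (N_4 = N_2^2 + N_1).
N_2 = N_1 - 4  [with N_1=2]  = -2
N_5 = N_2 + N_1 + 2·N_4  [with N_2=-2, N_1=2, N_4=8]  = 16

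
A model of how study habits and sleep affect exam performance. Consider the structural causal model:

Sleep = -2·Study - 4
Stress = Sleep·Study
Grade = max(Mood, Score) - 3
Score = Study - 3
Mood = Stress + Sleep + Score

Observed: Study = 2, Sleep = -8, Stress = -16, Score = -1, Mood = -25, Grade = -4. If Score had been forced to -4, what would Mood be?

Intervening sets Score = -4 and removes its equation (Score = Study - 3).
Sleep = -2·Study - 4  [with Study=2]  = -8
Stress = Sleep·Study  [with Sleep=-8, Study=2]  = -16
Mood = Stress + Sleep + Score  [with Stress=-16, Sleep=-8, Score=-4]  = -28

-28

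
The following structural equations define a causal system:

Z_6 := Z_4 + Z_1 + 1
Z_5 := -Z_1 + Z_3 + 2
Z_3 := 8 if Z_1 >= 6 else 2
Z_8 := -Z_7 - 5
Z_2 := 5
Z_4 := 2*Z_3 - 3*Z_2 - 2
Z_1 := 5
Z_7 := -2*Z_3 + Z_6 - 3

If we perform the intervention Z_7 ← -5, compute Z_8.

0

do(Z_7=-5) replaces the equation Z_7 := -2*Z_3 + Z_6 - 3 with the constant Z_7 = -5.
Z_8 = -Z_7 - 5  [with Z_7=-5]  = 0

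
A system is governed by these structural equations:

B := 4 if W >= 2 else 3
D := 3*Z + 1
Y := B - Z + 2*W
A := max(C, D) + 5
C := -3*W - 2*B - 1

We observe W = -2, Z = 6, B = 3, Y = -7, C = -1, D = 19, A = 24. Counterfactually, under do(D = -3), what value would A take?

4

Intervening sets D = -3 and removes its equation (D := 3*Z + 1).
B = 4 if W >= 2 else 3  [with W=-2]  = 3
C = -3*W - 2*B - 1  [with W=-2, B=3]  = -1
A = max(C, D) + 5  [with C=-1, D=-3]  = 4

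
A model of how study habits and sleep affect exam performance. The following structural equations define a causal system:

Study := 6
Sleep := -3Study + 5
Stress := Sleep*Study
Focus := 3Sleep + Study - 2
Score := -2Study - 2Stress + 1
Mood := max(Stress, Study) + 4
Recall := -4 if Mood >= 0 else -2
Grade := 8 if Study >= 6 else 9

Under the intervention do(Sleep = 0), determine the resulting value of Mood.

10

Under do(Sleep=0), the mechanism Sleep := -3Study + 5 is discarded; Sleep is fixed at 0.
Stress = Sleep*Study  [with Sleep=0, Study=6]  = 0
Mood = max(Stress, Study) + 4  [with Stress=0, Study=6]  = 10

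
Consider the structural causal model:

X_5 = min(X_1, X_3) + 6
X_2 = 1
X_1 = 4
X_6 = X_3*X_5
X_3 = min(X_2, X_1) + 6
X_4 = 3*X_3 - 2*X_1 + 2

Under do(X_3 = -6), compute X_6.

The intervention breaks the incoming arrows to X_3: X_3 = min(X_2, X_1) + 6 no longer applies, and X_3 = -6.
X_5 = min(X_1, X_3) + 6  [with X_1=4, X_3=-6]  = 0
X_6 = X_3*X_5  [with X_3=-6, X_5=0]  = 0

0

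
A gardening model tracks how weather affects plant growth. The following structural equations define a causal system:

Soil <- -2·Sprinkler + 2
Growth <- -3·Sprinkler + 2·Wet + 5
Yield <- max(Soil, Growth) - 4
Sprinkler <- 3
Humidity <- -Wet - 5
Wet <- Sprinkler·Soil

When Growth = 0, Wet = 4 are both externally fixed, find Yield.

-4

The joint intervention fixes Growth = 0, Wet = 4, removing each variable's own equation.
Soil = -2·Sprinkler + 2  [with Sprinkler=3]  = -4
Yield = max(Soil, Growth) - 4  [with Soil=-4, Growth=0]  = -4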